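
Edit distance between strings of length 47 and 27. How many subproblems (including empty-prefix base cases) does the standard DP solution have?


The table includes base cases (empty prefixes).
Rows: (m+1) = 48
Columns: (n+1) = 28
Total = 48 * 28 = 1344


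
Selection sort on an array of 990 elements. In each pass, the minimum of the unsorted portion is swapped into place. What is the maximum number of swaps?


Selection sort performs one swap per pass:
  Pass 1: find min in positions 0 to 989, swap with position 0
  Pass 2: find min in positions 1 to 989, swap with position 1
  Pass 3: find min in positions 2 to 989, swap with position 2
  Pass 4: find min in positions 3 to 989, swap with position 3
  Pass 5: find min in positions 4 to 989, swap with position 4
  ... (984 more passes)
Total passes (and swaps) = n - 1 = 990 - 1 = 989


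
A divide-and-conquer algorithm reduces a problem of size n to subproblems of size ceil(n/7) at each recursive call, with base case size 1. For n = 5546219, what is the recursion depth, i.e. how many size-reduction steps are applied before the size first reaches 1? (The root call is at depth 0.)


Each step divides the size by 7 (rounding up); after k steps the size is ceil(n/7^k), which equals 1 exactly when 7^k >= n.
So the depth is the smallest k with 7^k >= 5546219, i.e. ceil(log_7(5546219)).
7^7 = 823543 < 5546219 <= 5764801 = 7^8
Recursion depth = 8


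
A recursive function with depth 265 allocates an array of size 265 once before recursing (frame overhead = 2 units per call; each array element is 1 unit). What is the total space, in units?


Array allocation: 265 units (allocated once)
Stack frames: 265 deep * 2 per frame = 530 units
Total = 265 + 530 = 795


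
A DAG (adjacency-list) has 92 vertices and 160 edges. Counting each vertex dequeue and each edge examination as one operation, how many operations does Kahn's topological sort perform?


V = 92 (vertex processing)
E = 160 (edge processing)
V + E = 92 + 160 = 252


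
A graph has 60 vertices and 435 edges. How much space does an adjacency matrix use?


Adjacency matrix: V x V grid of entries
Space = V^2 = 60^2 = 60 * 60 = 3600


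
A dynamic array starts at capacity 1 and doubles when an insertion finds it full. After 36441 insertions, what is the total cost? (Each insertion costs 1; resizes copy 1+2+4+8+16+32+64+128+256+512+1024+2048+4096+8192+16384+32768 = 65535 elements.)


Insertion cost: 36441 (one per element)
Resizes occur just before inserting elements 2, 3, 5, 9, ...
Elements copied at each resize: 1 + 2 + 4 + 8 + 16 + 32 + 64 + 128 + 256 + 512 + 1024 + 2048 + 4096 + 8192 + 16384 + 32768
Sum of copies = 65535 (geometric series: 2^k - 1)
Total = 36441 + 65535 = 101976


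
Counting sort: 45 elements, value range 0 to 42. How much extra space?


n = 45 (output array)
k = 43 (count array for 43 distinct values)
Extra space = 45 + 43 = 88


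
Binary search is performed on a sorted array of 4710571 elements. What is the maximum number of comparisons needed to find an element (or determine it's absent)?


Binary search halves the search space each comparison:
  Step 1: search space = 4710571 -> 2355285
  Step 2: search space = 2355285 -> 1177642
  Step 3: search space = 1177642 -> 588821
  Step 4: search space = 588821 -> 294410
  Step 5: search space = 294410 -> 147205
  Step 6: search space = 147205 -> 73602
  Step 7: search space = 73602 -> 36801
  Step 8: search space = 36801 -> 18400
  Step 9: search space = 18400 -> 9200
  Step 10: search space = 9200 -> 4600
  Step 11: search space = 4600 -> 2300
  Step 12: search space = 2300 -> 1150
  Step 13: search space = 1150 -> 575
  Step 14: search space = 575 -> 287
  Step 15: search space = 287 -> 143
  Step 16: search space = 143 -> 71
  Step 17: search space = 71 -> 35
  Step 18: search space = 35 -> 17
  Step 19: search space = 17 -> 8
  Step 20: search space = 8 -> 4
  Step 21: search space = 4 -> 2
  Step 22: search space = 2 -> 1
  Step 23: search space = 1 (final check)
Maximum comparisons = floor(log2(4710571)) + 1 = 22 + 1 = 23


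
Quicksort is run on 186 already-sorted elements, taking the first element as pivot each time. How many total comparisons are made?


Sum of comparisons per partition:
185 + 184 + ... + 1 + 0
= 186 * (186 - 1) / 2
= 186 * 185 / 2
= 17205


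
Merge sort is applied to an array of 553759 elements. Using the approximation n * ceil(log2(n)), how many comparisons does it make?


Merge sort divides the array into halves recursively.
Number of levels = ceil(log2(553759)) = 20
At each level, approximately n = 553759 comparisons are needed for merging.
Total comparisons ~ n * ceil(log2(n)) = 553759 * 20 = 11075180


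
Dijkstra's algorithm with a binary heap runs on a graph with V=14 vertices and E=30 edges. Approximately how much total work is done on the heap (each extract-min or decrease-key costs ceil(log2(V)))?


Dijkstra with a binary heap: each vertex is extracted once, each edge may relax once.
Each heap operation costs O(log V).
V + E = 14 + 30 = 44
ceil(log2(14)) = 4 (since 2^3 = 8 < 14 <= 16 = 2^4)
Total heap work = (V+E) * ceil(log2(V)) = 44 * 4 = 176


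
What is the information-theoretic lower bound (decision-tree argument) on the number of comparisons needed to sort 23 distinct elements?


A binary decision tree of height h has at most 2^h leaves and needs at least n! of them, so h >= ceil(log2(n!)).
Compute 23! as a running product:
  x2 = 2, x3 = 6, x4 = 24, x5 = 120
  x6 = 720, x7 = 5040, x8 = 40320, x9 = 362880
  x10 = 3628800, x11 = 39916800, x12 = 479001600, x13 = 6227020800
  x14 = 87178291200, x15 = 1307674368000, x16 = 20922789888000, x17 = 355687428096000
  x18 = 6402373705728000, x19 = 121645100408832000, x20 = 2432902008176640000, x21 = 51090942171709440000
  x22 = 1124000727777607680000, x23 = 25852016738884976640000
23! = 25852016738884976640000
Bracket between powers of 2:
  2^74 = 18889465931478580854784 < 25852016738884976640000 <= 37778931862957161709568 = 2^75
So ceil(log2(23!)) = 75


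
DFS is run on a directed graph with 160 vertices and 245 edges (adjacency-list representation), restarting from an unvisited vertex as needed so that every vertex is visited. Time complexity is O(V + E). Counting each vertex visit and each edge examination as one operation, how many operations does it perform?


A full DFS traversal processes each vertex exactly once (push/pop on stack).
Each directed edge is examined once.
V = 160, E = 245
V + E = 405


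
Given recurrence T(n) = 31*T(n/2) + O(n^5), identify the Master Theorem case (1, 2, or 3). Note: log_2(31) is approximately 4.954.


Master Theorem parameters: a=31, b=2, c=5
log_b(a) = 4.954
Compare b^c with a: 2^5 = 32 > 31, so c > log_b(a).
Comparing c=5 vs log_b(a)=4.954:
5 > 4.954 => Case 3
Result: T(n) = O(n^5)
Master Theorem case = 3


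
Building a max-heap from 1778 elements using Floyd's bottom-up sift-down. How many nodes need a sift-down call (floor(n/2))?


In a heap of 1778 elements (0-indexed array):
  Last element index: 1777
  Parent of last element: floor((1777 - 1) / 2) = 888
  Internal nodes: indices 0 to 888
  Count = floor(1778/2) = 889


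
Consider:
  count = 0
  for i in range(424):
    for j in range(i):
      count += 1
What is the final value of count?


For each i, the inner loop runs i times:
  i=0: inner runs 0 times
  i=1: inner runs 1 time
  i=2: inner runs 2 times
  i=3: inner runs 3 times
  i=4: inner runs 4 times
  i=5: inner runs 5 times
  i=6: inner runs 6 times
  i=7: inner runs 7 times
  ...
Total = 0 + 1 + 2 + ... + 423 = 424*(424-1)/2 = 89676


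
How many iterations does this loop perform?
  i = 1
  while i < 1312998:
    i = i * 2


The loop variable doubles each iteration:
i = 1 -> 2 -> 4 -> 8 -> 16 -> 32 -> 64 -> 128 -> 256 -> 512 -> 1024 -> 2048 -> 4096 -> 8192 -> 16384 -> 32768 -> 65536 -> 131072 -> 262144 -> 524288 -> 1048576 -> 2097152 (stop, 2097152 >= 1312998)
Number of doublings = ceil(log2(1312998)) = 21


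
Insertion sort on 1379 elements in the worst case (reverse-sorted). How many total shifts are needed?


In the worst case (reverse-sorted), each element shifts past all previous:
  Element 1: 1 shifts
  Element 2: 2 shifts
  Element 3: 3 shifts
  Element 4: 4 shifts
  Element 5: 5 shifts
  ...
  Element 1378: 1378 shifts
Total = 1 + 2 + ... + 1378
= 1379*(1379-1)/2 = 950131


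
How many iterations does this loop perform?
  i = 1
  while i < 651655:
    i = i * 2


The loop variable doubles each iteration:
i = 1 -> 2 -> 4 -> 8 -> 16 -> 32 -> 64 -> 128 -> 256 -> 512 -> 1024 -> 2048 -> 4096 -> 8192 -> 16384 -> 32768 -> 65536 -> 131072 -> 262144 -> 524288 -> 1048576 (stop, 1048576 >= 651655)
Number of doublings = ceil(log2(651655)) = 20


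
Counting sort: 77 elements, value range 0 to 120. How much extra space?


n = 77 (output array)
k = 121 (count array for 121 distinct values)
Extra space = 77 + 121 = 198


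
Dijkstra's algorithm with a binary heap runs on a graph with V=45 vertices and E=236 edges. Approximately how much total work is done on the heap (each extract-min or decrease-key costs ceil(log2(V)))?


Dijkstra with a binary heap: each vertex is extracted once, each edge may relax once.
Each heap operation costs O(log V).
V + E = 45 + 236 = 281
ceil(log2(45)) = 6 (since 2^5 = 32 < 45 <= 64 = 2^6)
Total heap work = (V+E) * ceil(log2(V)) = 281 * 6 = 1686


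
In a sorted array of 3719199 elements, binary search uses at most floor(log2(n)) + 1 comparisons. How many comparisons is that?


Halving sequence: 3719199 -> 1859599 -> 929799 -> 464899 -> 232449 -> 116224 -> 58112 -> 29056 -> 14528 -> 7264 -> 3632 -> 1816 -> 908 -> 454 -> 227 -> 113 -> 56 -> 28 -> 14 -> 7 -> 3 -> 1
Number of halvings = 21
Max comparisons = 21 + 1 = 22


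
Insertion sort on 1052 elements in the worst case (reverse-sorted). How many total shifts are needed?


In the worst case (reverse-sorted), each element shifts past all previous:
  Element 1: 1 shifts
  Element 2: 2 shifts
  Element 3: 3 shifts
  Element 4: 4 shifts
  Element 5: 5 shifts
  ...
  Element 1051: 1051 shifts
Total = 1 + 2 + ... + 1051
= 1052*(1052-1)/2 = 552826


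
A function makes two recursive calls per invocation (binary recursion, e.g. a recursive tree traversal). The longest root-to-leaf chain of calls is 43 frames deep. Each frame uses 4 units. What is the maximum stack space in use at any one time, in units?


Binary recursion: the two calls run one after the other, so only one root-to-leaf chain of frames is on the stack at a time.
Maximum depth (longest chain) = 43 frames
Each frame = 4 units
Max stack space = 43 * 4 = 172


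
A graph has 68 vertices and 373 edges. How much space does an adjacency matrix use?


Adjacency matrix: V x V grid of entries
Space = V^2 = 68^2 = 68 * 68 = 4624


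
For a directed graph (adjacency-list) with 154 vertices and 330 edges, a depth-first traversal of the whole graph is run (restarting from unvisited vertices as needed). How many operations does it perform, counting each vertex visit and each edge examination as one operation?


A full DFS traversal visits each vertex once and examines each edge once.
V = 154
E = 330
Sum = 154 + 330 = 484


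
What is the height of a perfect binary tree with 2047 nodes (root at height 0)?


A perfect binary tree with 2047 nodes:
  2047 = 2^11 - 1
  Levels: 0, 1, ..., 10
  Height = 10


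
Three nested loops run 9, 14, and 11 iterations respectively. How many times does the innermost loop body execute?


Loop 1 (outermost): 9 iterations
Loop 2 (middle): 14 iterations per outer
Loop 3 (innermost): 11 iterations per middle
Total = 9 * 14 * 11 = 1386


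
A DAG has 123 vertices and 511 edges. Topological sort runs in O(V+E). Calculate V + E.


V = 123 (vertex processing)
E = 511 (edge processing)
V + E = 123 + 511 = 634


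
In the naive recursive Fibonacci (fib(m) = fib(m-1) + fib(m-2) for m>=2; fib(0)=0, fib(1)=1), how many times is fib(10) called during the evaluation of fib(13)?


Let N(m) = number of times fib(m) is called while evaluating fib(13).
N(13) = 1 (the initial call).
N(12) = 1 (only fib(13) calls it).
For 1 <= m <= 11: fib(m) is called by fib(m+1) and fib(m+2), so
  N(m) = N(m+1) + N(m+2).
fib(0) is called only by fib(2), so N(0) = N(2).
Walk down from m=13:
  N(13)=1, N(12)=1, N(11)=2, N(10)=3
N(10) = 3


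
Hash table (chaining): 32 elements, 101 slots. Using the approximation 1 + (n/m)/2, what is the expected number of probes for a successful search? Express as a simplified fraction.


Computing expected probes:
alpha = 32/101
= 1 + alpha/2
= 1 + 32/(2*101)
= (2*101 + 32) / (2*101)
= 234/202 = 117/101


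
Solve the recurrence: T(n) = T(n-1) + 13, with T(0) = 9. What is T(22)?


Unrolling the recurrence:
T(22) = T(21) + 13
       = T(20) + 13 + 13
       = T(19) + 13*3
       ...
       = T(0) + 13*22
       = 9 + 286 = 295


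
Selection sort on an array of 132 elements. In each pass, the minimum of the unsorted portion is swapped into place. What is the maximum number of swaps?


Selection sort performs one swap per pass:
  Pass 1: find min in positions 0 to 131, swap with position 0
  Pass 2: find min in positions 1 to 131, swap with position 1
  Pass 3: find min in positions 2 to 131, swap with position 2
  Pass 4: find min in positions 3 to 131, swap with position 3
  Pass 5: find min in positions 4 to 131, swap with position 4
  ... (126 more passes)
Total passes (and swaps) = n - 1 = 132 - 1 = 131


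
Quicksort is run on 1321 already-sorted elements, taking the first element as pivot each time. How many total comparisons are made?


Sum of comparisons per partition:
1320 + 1319 + ... + 1 + 0
= 1321 * (1321 - 1) / 2
= 1321 * 1320 / 2
= 871860


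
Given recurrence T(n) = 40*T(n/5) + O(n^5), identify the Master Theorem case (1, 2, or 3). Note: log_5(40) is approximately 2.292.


Master Theorem parameters: a=40, b=5, c=5
log_b(a) = 2.292
Compare b^c with a: 5^5 = 3125 > 40, so c > log_b(a).
Comparing c=5 vs log_b(a)=2.292:
5 > 2.292 => Case 3
Result: T(n) = O(n^5)
Master Theorem case = 3


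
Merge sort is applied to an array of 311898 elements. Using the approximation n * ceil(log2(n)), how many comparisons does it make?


Merge sort divides the array into halves recursively.
Number of levels = ceil(log2(311898)) = 19
At each level, approximately n = 311898 comparisons are needed for merging.
Total comparisons ~ n * ceil(log2(n)) = 311898 * 19 = 5926062


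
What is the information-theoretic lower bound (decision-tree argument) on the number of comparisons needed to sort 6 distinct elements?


A binary decision tree of height h has at most 2^h leaves and needs at least n! of them, so h >= ceil(log2(n!)).
Compute 6! as a running product:
  x2 = 2, x3 = 6, x4 = 24, x5 = 120
  x6 = 720
6! = 720
Bracket between powers of 2:
  2^9 = 512 < 720 <= 1024 = 2^10
So ceil(log2(6!)) = 10


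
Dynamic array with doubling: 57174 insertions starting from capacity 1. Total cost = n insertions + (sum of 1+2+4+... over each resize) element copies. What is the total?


n = 57174
Insertion costs: 57174
Resizes copy 1, 2, 4, ... up to the largest power of 2 that is <= n-1 = 57173, i.e. 32768.
Copy costs = 1 + 2 + 4 + 8 + 16 + 32 + 64 + 128 + 256 + 512 + 1024 + 2048 + 4096 + 8192 + 16384 + 32768 = 65535
Total = 57174 + 65535 = 122709


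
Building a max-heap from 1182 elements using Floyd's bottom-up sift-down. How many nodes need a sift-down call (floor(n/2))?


In a heap of 1182 elements (0-indexed array):
  Last element index: 1181
  Parent of last element: floor((1181 - 1) / 2) = 590
  Internal nodes: indices 0 to 590
  Count = floor(1182/2) = 591


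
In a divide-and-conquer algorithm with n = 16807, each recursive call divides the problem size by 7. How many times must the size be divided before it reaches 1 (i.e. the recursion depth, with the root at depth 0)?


Number of divisions = log_7(16807)
Sizes: 16807 -> 2401 -> 343 -> 49 -> 7 -> 1 (5 divisions)
Recursion depth = 5


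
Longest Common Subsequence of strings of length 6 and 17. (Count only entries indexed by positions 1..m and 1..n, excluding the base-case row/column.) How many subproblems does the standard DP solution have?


DP table indexed by positions in both strings.
First string: 6 positions
Second string: 17 positions
Total = 6 * 17 = 102


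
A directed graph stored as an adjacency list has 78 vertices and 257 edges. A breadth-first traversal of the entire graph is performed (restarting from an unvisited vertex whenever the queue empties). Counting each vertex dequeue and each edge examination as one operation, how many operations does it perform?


A full BFS traversal dequeues each vertex once and examines each edge once.
Vertex visits: 78
Edge visits: 257
V + E = 78 + 257 = 335


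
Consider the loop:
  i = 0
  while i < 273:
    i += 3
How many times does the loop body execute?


Starting at i = 0, each iteration adds 3.
Iterations until i >= 273:
  Iteration 1: i = 0 -> i = 3
  Iteration 2: i = 3 -> i = 6
  Iteration 3: i = 6 -> i = 9
  Iteration 4: i = 9 -> i = 12
  Iteration 5: i = 12 -> i = 15
  Iteration 6: i = 15 -> i = 18
  Iteration 7: i = 18 -> i = 21
  Iteration 8: i = 21 -> i = 24
  ... continuing ...
Total iterations = ceil(273/3) = 91


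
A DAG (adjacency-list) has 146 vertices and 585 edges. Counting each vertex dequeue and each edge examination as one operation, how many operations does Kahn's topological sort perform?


V = 146 (vertex processing)
E = 585 (edge processing)
V + E = 146 + 585 = 731


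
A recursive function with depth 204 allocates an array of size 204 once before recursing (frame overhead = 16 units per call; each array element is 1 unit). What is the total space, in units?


Array allocation: 204 units (allocated once)
Stack frames: 204 deep * 16 per frame = 3264 units
Total = 204 + 3264 = 3468


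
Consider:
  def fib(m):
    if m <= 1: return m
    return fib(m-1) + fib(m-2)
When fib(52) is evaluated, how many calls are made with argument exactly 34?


Let N(m) = number of times fib(m) is called while evaluating fib(52).
N(52) = 1 (the initial call).
N(51) = 1 (only fib(52) calls it).
For 1 <= m <= 50: fib(m) is called by fib(m+1) and fib(m+2), so
  N(m) = N(m+1) + N(m+2).
fib(0) is called only by fib(2), so N(0) = N(2).
Walk down from m=52:
  N(52)=1, N(51)=1, N(50)=2, N(49)=3, N(48)=5, N(47)=8, N(46)=13, N(45)=21, N(44)=34, N(43)=55, N(42)=89, N(41)=144, N(40)=233, N(39)=377, N(38)=610, N(37)=987, N(36)=1597, N(35)=2584, N(34)=4181
N(34) = 4181


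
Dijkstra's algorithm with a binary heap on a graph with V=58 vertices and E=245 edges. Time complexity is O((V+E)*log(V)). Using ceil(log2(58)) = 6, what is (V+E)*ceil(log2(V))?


Dijkstra with a binary heap: each vertex is extracted once, each edge may relax once.
Each heap operation costs O(log V).
V + E = 58 + 245 = 303
ceil(log2(58)) = 6 (since 2^5 = 32 < 58 <= 64 = 2^6)
Total heap work = (V+E) * ceil(log2(V)) = 303 * 6 = 1818


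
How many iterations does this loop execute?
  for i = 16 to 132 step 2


The loop variable i takes values starting at 16 and increments by 2 each iteration.
Sequence: i = 16, 18, 20, 22, 24, 26, 28, 30, 32, ...
The upper bound 132 is inclusive, so the count is floor((last - first) / step) + 1:
floor((132 - 16) / 2) + 1 = floor(116/2) + 1 = 58 + 1 = 59


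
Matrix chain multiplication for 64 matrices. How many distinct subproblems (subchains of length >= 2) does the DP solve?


Subproblems are indexed by (i, j) where i < j.
Number of such pairs = n*(n-1)/2
= 64 * 63 / 2
= 2016


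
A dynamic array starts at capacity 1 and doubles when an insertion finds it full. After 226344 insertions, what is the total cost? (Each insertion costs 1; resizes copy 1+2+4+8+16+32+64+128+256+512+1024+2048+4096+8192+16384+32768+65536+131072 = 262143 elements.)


Insertion cost: 226344 (one per element)
Resizes occur just before inserting elements 2, 3, 5, 9, ...
Elements copied at each resize: 1 + 2 + 4 + 8 + 16 + 32 + 64 + 128 + 256 + 512 + 1024 + 2048 + 4096 + 8192 + 16384 + 32768 + 65536 + 131072
Sum of copies = 262143 (geometric series: 2^k - 1)
Total = 226344 + 262143 = 488487


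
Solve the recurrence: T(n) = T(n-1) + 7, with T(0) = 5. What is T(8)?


Unrolling the recurrence:
T(8) = T(7) + 7
       = T(6) + 7 + 7
       = T(5) + 7*3
       ...
       = T(0) + 7*8
       = 5 + 56 = 61


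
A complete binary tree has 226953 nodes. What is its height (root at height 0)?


In a complete binary tree, level k holds nodes 2^k .. 2^(k+1)-1 (1-indexed).
Height = floor(log2(n)) = floor(log2(226953)) = 17
Check: 2^17 = 131072 <= 226953 < 262144 = 2^18


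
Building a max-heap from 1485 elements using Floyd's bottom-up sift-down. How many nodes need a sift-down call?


In a heap of 1485 elements (0-indexed array):
  Last element index: 1484
  Parent of last element: floor((1484 - 1) / 2) = 741
  Internal nodes: indices 0 to 741
  Count = floor(1485/2) = 742


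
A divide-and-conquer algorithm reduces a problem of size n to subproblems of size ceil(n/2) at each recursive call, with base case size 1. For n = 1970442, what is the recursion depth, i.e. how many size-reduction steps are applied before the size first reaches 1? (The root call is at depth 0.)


Each step divides the size by 2 (rounding up); after k steps the size is ceil(n/2^k), which equals 1 exactly when 2^k >= n.
So the depth is the smallest k with 2^k >= 1970442, i.e. ceil(log_2(1970442)).
2^20 = 1048576 < 1970442 <= 2097152 = 2^21
Recursion depth = 21


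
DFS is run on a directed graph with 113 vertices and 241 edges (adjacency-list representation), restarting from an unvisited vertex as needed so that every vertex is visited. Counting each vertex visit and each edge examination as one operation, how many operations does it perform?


A full DFS traversal processes each vertex exactly once (push/pop on stack).
Each directed edge is examined once.
V = 113, E = 241
V + E = 354


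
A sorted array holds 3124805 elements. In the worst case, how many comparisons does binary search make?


Halving sequence: 3124805 -> 1562402 -> 781201 -> 390600 -> 195300 -> 97650 -> 48825 -> 24412 -> 12206 -> 6103 -> 3051 -> 1525 -> 762 -> 381 -> 190 -> 95 -> 47 -> 23 -> 11 -> 5 -> 2 -> 1
Number of halvings = 21
Max comparisons = 21 + 1 = 22


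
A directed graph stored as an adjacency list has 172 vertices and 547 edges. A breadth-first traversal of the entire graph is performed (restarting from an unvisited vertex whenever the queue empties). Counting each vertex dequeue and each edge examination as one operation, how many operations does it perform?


A full BFS traversal dequeues each vertex once and examines each edge once.
Vertex visits: 172
Edge visits: 547
V + E = 172 + 547 = 719


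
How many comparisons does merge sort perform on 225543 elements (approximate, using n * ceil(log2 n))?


Recursion depth: ceil(log2(225543)) = 18
Each recursion level merges n = 225543 elements
Total = 225543 * 18 = 4059774


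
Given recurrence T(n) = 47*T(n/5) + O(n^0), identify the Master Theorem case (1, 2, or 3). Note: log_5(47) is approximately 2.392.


Master Theorem parameters: a=47, b=5, c=0
log_b(a) = 2.392
Compare b^c with a: 5^0 = 1 < 47, so c < log_b(a).
Comparing c=0 vs log_b(a)=2.392:
0 < 2.392 => Case 1
Result: T(n) = O(n^(log_5 47)) ~ O(n^2.392)
Master Theorem case = 1


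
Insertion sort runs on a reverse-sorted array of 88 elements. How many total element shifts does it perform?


Sum of shifts = 1 + 2 + 3 + ... + 87
= 88 * 87 / 2
= 7656 / 2
= 3828


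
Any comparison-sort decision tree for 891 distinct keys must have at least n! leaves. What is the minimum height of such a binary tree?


A binary decision tree of height h has at most 2^h leaves and needs at least n! of them, so h >= ceil(log2(n!)).
891! is far too large to multiply out, so use Stirling's series:
  ln(n!) ~ n ln n - n + (1/2) ln(2 pi n) + 1/(12n)  (error below 1/(360 n^3), negligible here)
  ln(891) = 6.7923444
  n ln n = 891 * 6.7923444 = 6051.9789
  (1/2) ln(2 pi * 891) = (1/2) ln(5598.3181) = 4.3151
  1/(12*891) = 0.0001
  ln(891!) ~ 6051.9789 - 891 + 4.3151 + 0.0001 = 5165.2941
Convert to base 2: log2(891!) = 5165.2941 / ln 2 = 5165.2941 / 0.69314718 = 7451.9442
ceil(7451.9442) = 7452


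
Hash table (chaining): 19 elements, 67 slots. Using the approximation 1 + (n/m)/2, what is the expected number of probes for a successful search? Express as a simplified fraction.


Computing expected probes:
alpha = 19/67
= 1 + alpha/2
= 1 + 19/(2*67)
= (2*67 + 19) / (2*67)
= 153/134


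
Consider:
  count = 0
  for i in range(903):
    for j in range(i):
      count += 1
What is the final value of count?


For each i, the inner loop runs i times:
  i=0: inner runs 0 times
  i=1: inner runs 1 time
  i=2: inner runs 2 times
  i=3: inner runs 3 times
  i=4: inner runs 4 times
  i=5: inner runs 5 times
  i=6: inner runs 6 times
  i=7: inner runs 7 times
  ...
Total = 0 + 1 + 2 + ... + 902 = 903*(903-1)/2 = 407253


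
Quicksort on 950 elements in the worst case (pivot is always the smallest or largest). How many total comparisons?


In the worst case, each partition step picks the worst pivot:
  Partition 1: 949 comparisons (n-1 elements to compare)
  Partition 2: 948 comparisons
  Partition 3: 947 comparisons
  Partition 4: 946 comparisons
  Partition 5: 945 comparisons
  ...
  Last partition: 0 comparisons
Total = (n-1) + (n-2) + ... + 1 + 0 = n*(n-1)/2
= 950*949/2 = 450775


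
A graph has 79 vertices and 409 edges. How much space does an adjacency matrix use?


Adjacency matrix: V x V grid of entries
Space = V^2 = 79^2 = 79 * 79 = 6241


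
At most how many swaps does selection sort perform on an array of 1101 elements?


Each of the 1100 passes places one element in its final position.
Pass 1: swap minimum into position 0
Pass 2: swap minimum of remaining into position 1
...
Pass 1100: last two elements, one swap
Maximum swaps = 1101 - 1 = 1100


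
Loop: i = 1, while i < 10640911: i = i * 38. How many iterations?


i multiplies by 38 each step:
i = 1 -> 38 -> 1444 -> 54872 -> 2085136 -> 79235168 (stop)
Iterations = ceil(log_38(10640911)) = 5


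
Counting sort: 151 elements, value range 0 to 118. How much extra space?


n = 151 (output array)
k = 119 (count array for 119 distinct values)
Extra space = 151 + 119 = 270


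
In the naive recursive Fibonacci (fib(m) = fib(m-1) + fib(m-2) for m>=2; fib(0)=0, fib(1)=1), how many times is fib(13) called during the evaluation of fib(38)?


Let N(m) = number of times fib(m) is called while evaluating fib(38).
N(38) = 1 (the initial call).
N(37) = 1 (only fib(38) calls it).
For 1 <= m <= 36: fib(m) is called by fib(m+1) and fib(m+2), so
  N(m) = N(m+1) + N(m+2).
fib(0) is called only by fib(2), so N(0) = N(2).
Walk down from m=38:
  N(38)=1, N(37)=1, N(36)=2, N(35)=3, N(34)=5, N(33)=8, N(32)=13, N(31)=21, N(30)=34, N(29)=55, N(28)=89, N(27)=144, N(26)=233, N(25)=377, N(24)=610, N(23)=987, N(22)=1597, N(21)=2584, N(20)=4181, N(19)=6765, N(18)=10946, N(17)=17711, N(16)=28657, N(15)=46368, N(14)=75025, N(13)=121393
N(13) = 121393


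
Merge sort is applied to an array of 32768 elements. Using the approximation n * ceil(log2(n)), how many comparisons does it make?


Merge sort divides the array into halves recursively.
Number of levels = ceil(log2(32768)) = 15
At each level, approximately n = 32768 comparisons are needed for merging.
Total comparisons ~ n * ceil(log2(n)) = 32768 * 15 = 491520


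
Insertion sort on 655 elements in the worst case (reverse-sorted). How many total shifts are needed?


In the worst case (reverse-sorted), each element shifts past all previous:
  Element 1: 1 shifts
  Element 2: 2 shifts
  Element 3: 3 shifts
  Element 4: 4 shifts
  Element 5: 5 shifts
  ...
  Element 654: 654 shifts
Total = 1 + 2 + ... + 654
= 655*(655-1)/2 = 214185


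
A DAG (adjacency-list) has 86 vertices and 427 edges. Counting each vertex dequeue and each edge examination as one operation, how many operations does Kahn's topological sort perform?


V = 86 (vertex processing)
E = 427 (edge processing)
V + E = 86 + 427 = 513


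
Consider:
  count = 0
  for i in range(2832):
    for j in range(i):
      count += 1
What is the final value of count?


For each i, the inner loop runs i times:
  i=0: inner runs 0 times
  i=1: inner runs 1 time
  i=2: inner runs 2 times
  i=3: inner runs 3 times
  i=4: inner runs 4 times
  i=5: inner runs 5 times
  i=6: inner runs 6 times
  i=7: inner runs 7 times
  ...
Total = 0 + 1 + 2 + ... + 2831 = 2832*(2832-1)/2 = 4008696


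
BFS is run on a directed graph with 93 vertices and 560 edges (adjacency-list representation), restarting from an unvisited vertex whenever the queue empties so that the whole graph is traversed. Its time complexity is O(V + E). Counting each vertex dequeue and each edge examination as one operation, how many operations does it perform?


A full BFS traversal dequeues each vertex exactly once and examines each directed edge exactly once.
V = 93 (vertex processing cost)
E = 560 (edge examination cost)
Total operations proportional to V + E = 93 + 560 = 653


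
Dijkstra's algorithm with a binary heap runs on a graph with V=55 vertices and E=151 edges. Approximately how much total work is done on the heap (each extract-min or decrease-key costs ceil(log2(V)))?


Dijkstra with a binary heap: each vertex is extracted once, each edge may relax once.
Each heap operation costs O(log V).
V + E = 55 + 151 = 206
ceil(log2(55)) = 6 (since 2^5 = 32 < 55 <= 64 = 2^6)
Total heap work = (V+E) * ceil(log2(V)) = 206 * 6 = 1236


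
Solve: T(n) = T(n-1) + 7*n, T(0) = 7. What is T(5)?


Expanding the recurrence:
T(5) = T(4) + 7*5
       = T(3) + 7*4 + 7*5
       ...
       = T(0) + 7*(1 + 2 + ... + 5)
       = 7 + 7 * 5*6/2
       = 7 + 7 * 15
       = 7 + 105 = 112


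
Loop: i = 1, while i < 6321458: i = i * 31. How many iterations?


i multiplies by 31 each step:
i = 1 -> 31 -> 961 -> 29791 -> 923521 -> 28629151 (stop)
Iterations = ceil(log_31(6321458)) = 5


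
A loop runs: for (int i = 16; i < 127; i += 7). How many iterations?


Loop starts at i = 16, increments by 7, stops when i >= 127.
Number of iterations = ceil((127 - 16) / 7)
= ceil(111 / 7)
= 16


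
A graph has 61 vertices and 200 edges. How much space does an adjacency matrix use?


Adjacency matrix: V x V grid of entries
Space = V^2 = 61^2 = 61 * 61 = 3721


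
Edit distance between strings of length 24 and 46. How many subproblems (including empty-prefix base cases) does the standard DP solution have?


The table includes base cases (empty prefixes).
Rows: (m+1) = 25
Columns: (n+1) = 47
Total = 25 * 47 = 1175


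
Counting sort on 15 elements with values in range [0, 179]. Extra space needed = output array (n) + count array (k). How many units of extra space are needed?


Output array size: 15 (to store sorted result)
Count array size: 180 (one slot per possible value, range 0 to 179)
Total extra space = 15 + 180 = 195


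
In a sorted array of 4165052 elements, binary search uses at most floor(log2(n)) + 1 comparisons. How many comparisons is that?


Halving sequence: 4165052 -> 2082526 -> 1041263 -> 520631 -> 260315 -> 130157 -> 65078 -> 32539 -> 16269 -> 8134 -> 4067 -> 2033 -> 1016 -> 508 -> 254 -> 127 -> 63 -> 31 -> 15 -> 7 -> 3 -> 1
Number of halvings = 21
Max comparisons = 21 + 1 = 22


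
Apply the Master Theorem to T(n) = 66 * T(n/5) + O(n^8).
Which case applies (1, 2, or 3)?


The Master Theorem: T(n) = a*T(n/b) + O(n^c)
  a = 66, b = 5, c = 8
log_b(a) = log_5(66) ~ 2.603
Compare b^c with a: 5^8 = 390625 > 66, so c > log_b(a).
Since c > log_b(a), Case 3 applies.
T(n) = O(n^8)
Master Theorem case = 3


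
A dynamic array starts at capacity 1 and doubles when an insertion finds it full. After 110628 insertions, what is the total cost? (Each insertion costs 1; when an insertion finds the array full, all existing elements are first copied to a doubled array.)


Insertion cost: 110628 (one per element)
Resizes occur just before inserting elements 2, 3, 5, 9, ...
Elements copied at each resize: 1 + 2 + 4 + 8 + 16 + 32 + 64 + 128 + 256 + 512 + 1024 + 2048 + 4096 + 8192 + 16384 + 32768 + 65536
Sum of copies = 131071 (geometric series: 2^k - 1)
Total = 110628 + 131071 = 241699


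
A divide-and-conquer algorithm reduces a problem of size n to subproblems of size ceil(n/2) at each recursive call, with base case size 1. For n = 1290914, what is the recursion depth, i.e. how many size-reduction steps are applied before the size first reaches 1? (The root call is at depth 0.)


Each step divides the size by 2 (rounding up); after k steps the size is ceil(n/2^k), which equals 1 exactly when 2^k >= n.
So the depth is the smallest k with 2^k >= 1290914, i.e. ceil(log_2(1290914)).
2^20 = 1048576 < 1290914 <= 2097152 = 2^21
Recursion depth = 21


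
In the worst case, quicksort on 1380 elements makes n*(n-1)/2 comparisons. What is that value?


Sum of comparisons per partition:
1379 + 1378 + ... + 1 + 0
= 1380 * (1380 - 1) / 2
= 1380 * 1379 / 2
= 951510


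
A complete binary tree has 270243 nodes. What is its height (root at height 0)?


In a complete binary tree, level k holds nodes 2^k .. 2^(k+1)-1 (1-indexed).
Height = floor(log2(n)) = floor(log2(270243)) = 18
Check: 2^18 = 262144 <= 270243 < 524288 = 2^19


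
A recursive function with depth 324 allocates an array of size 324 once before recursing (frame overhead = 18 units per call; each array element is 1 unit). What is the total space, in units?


Array allocation: 324 units (allocated once)
Stack frames: 324 deep * 18 per frame = 5832 units
Total = 324 + 5832 = 6156


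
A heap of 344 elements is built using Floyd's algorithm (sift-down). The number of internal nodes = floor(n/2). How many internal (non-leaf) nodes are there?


Leaf nodes occupy roughly half the array.
Sift-down is called for each internal node, starting from the last one.
Internal nodes = floor(n/2) = floor(344/2) = 172


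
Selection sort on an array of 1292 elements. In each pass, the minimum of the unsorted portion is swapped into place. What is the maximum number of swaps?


Selection sort performs one swap per pass:
  Pass 1: find min in positions 0 to 1291, swap with position 0
  Pass 2: find min in positions 1 to 1291, swap with position 1
  Pass 3: find min in positions 2 to 1291, swap with position 2
  Pass 4: find min in positions 3 to 1291, swap with position 3
  Pass 5: find min in positions 4 to 1291, swap with position 4
  ... (1286 more passes)
Total passes (and swaps) = n - 1 = 1292 - 1 = 1291


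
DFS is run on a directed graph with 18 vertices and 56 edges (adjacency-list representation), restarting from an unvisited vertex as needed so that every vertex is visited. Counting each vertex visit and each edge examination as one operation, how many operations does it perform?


A full DFS traversal processes each vertex exactly once (push/pop on stack).
Each directed edge is examined once.
V = 18, E = 56
V + E = 74


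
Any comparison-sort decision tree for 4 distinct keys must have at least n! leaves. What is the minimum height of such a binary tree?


A binary decision tree of height h has at most 2^h leaves and needs at least n! of them, so h >= ceil(log2(n!)).
Compute 4! as a running product:
  x2 = 2, x3 = 6, x4 = 24
4! = 24
Bracket between powers of 2:
  2^4 = 16 < 24 <= 32 = 2^5
So ceil(log2(4!)) = 5


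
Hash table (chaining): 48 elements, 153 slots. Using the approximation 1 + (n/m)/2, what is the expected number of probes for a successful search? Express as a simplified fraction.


Computing expected probes:
alpha = 48/153
= 1 + alpha/2
= 1 + 48/(2*153)
= (2*153 + 48) / (2*153)
= 354/306 = 59/51


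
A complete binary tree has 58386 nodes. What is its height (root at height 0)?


In a complete binary tree, level k holds nodes 2^k .. 2^(k+1)-1 (1-indexed).
Height = floor(log2(n)) = floor(log2(58386)) = 15
Check: 2^15 = 32768 <= 58386 < 65536 = 2^16


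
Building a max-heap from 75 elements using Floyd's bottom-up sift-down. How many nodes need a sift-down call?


In a heap of 75 elements (0-indexed array):
  Last element index: 74
  Parent of last element: floor((74 - 1) / 2) = 36
  Internal nodes: indices 0 to 36
  Count = floor(75/2) = 37


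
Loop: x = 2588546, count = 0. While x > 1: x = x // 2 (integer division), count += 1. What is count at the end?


The variable x halves each step:
x = 2588546 -> 1294273 -> 647136 -> 323568 -> 161784 -> 80892 -> 40446 -> 20223 -> 10111 -> 5055 -> 2527 -> 1263 -> 631 -> 315 -> 157 -> 78 -> 39 -> 19 -> 9 -> 4 -> 2 -> 1
Number of halvings = floor(log2(2588546)) = 21


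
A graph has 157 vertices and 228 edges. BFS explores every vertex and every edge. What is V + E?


A full BFS traversal dequeues each vertex once and examines each edge once.
Vertex visits: 157
Edge visits: 228
V + E = 157 + 228 = 385


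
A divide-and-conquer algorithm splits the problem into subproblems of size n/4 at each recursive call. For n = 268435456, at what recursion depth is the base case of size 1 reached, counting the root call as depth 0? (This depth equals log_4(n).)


At each depth, the problem size is divided by 4:
  Depth 0: problem size = 268435456
  Depth 1: problem size = 67108864
  Depth 2: problem size = 16777216
  Depth 3: problem size = 4194304
  Depth 4: problem size = 1048576
  Depth 5: problem size = 262144
  Depth 6: problem size = 65536
  Depth 7: problem size = 16384
  Depth 8: problem size = 4096
  Depth 9: problem size = 1024
  Depth 10: problem size = 256
  Depth 11: problem size = 64
  Depth 12: problem size = 16
  Depth 13: problem size = 4
  Depth 14: problem size = 1 (base case)
The base case is reached at depth log_4(268435456) = 14 (the tree has 15 levels counting depth 0, but the depth asked for is 14).
Recursion depth = 14


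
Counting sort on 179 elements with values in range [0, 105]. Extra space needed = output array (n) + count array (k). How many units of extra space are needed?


Output array size: 179 (to store sorted result)
Count array size: 106 (one slot per possible value, range 0 to 105)
Total extra space = 179 + 106 = 285


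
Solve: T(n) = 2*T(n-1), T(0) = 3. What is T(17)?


Unrolling:
T(17) = 2*T(16) = 2^2*T(15) = ... = 2^17*T(0)
= 2^17 * 3
= 131072 * 3 = 393216


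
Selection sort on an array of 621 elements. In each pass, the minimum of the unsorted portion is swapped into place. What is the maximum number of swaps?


Selection sort performs one swap per pass:
  Pass 1: find min in positions 0 to 620, swap with position 0
  Pass 2: find min in positions 1 to 620, swap with position 1
  Pass 3: find min in positions 2 to 620, swap with position 2
  Pass 4: find min in positions 3 to 620, swap with position 3
  Pass 5: find min in positions 4 to 620, swap with position 4
  ... (615 more passes)
Total passes (and swaps) = n - 1 = 621 - 1 = 620


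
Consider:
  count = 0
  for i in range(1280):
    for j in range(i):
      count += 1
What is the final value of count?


For each i, the inner loop runs i times:
  i=0: inner runs 0 times
  i=1: inner runs 1 time
  i=2: inner runs 2 times
  i=3: inner runs 3 times
  i=4: inner runs 4 times
  i=5: inner runs 5 times
  i=6: inner runs 6 times
  i=7: inner runs 7 times
  ...
Total = 0 + 1 + 2 + ... + 1279 = 1280*(1280-1)/2 = 818560


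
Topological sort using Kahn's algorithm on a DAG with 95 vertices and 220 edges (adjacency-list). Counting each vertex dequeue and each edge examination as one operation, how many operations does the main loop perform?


Kahn's algorithm:
  1. Compute in-degrees: O(V + E)
  2. Process queue: each vertex dequeued once (O(V))
     each edge examined once (O(E))
Total = V + E = 95 + 220 = 315


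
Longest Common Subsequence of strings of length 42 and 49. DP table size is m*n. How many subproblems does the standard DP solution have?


DP table indexed by positions in both strings.
First string: 42 positions
Second string: 49 positions
Total = 42 * 49 = 2058
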